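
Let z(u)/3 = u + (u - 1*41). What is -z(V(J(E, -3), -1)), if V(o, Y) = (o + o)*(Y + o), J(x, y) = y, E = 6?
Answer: -21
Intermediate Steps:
V(o, Y) = 2*o*(Y + o) (V(o, Y) = (2*o)*(Y + o) = 2*o*(Y + o))
z(u) = -123 + 6*u (z(u) = 3*(u + (u - 1*41)) = 3*(u + (u - 41)) = 3*(u + (-41 + u)) = 3*(-41 + 2*u) = -123 + 6*u)
-z(V(J(E, -3), -1)) = -(-123 + 6*(2*(-3)*(-1 - 3))) = -(-123 + 6*(2*(-3)*(-4))) = -(-123 + 6*24) = -(-123 + 144) = -1*21 = -21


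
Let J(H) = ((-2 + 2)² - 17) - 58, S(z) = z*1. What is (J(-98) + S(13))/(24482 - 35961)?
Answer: 62/11479 ≈ 0.0054012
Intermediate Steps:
S(z) = z
J(H) = -75 (J(H) = (0² - 17) - 58 = (0 - 17) - 58 = -17 - 58 = -75)
(J(-98) + S(13))/(24482 - 35961) = (-75 + 13)/(24482 - 35961) = -62/(-11479) = -62*(-1/11479) = 62/11479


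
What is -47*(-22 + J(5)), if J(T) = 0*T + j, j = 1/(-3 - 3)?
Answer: 6251/6 ≈ 1041.8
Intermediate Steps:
j = -⅙ (j = 1/(-6) = -⅙ ≈ -0.16667)
J(T) = -⅙ (J(T) = 0*T - ⅙ = 0 - ⅙ = -⅙)
-47*(-22 + J(5)) = -47*(-22 - ⅙) = -47*(-133/6) = 6251/6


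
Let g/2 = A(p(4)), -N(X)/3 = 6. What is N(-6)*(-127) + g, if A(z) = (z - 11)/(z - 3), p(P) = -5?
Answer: 2290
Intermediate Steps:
N(X) = -18 (N(X) = -3*6 = -18)
A(z) = (-11 + z)/(-3 + z)
g = 4 (g = 2*((-11 - 5)/(-3 - 5)) = 2*(-16/(-8)) = 2*(-1/8*(-16)) = 2*2 = 4)
N(-6)*(-127) + g = -18*(-127) + 4 = 2286 + 4 = 2290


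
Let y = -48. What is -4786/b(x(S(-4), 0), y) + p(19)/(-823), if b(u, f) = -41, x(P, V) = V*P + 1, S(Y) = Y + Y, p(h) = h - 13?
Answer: 3938632/33743 ≈ 116.72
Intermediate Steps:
p(h) = -13 + h
S(Y) = 2*Y
x(P, V) = 1 + P*V (x(P, V) = P*V + 1 = 1 + P*V)
-4786/b(x(S(-4), 0), y) + p(19)/(-823) = -4786/(-41) + (-13 + 19)/(-823) = -4786*(-1/41) + 6*(-1/823) = 4786/41 - 6/823 = 3938632/33743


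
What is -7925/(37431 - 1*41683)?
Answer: 7925/4252 ≈ 1.8638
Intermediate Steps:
-7925/(37431 - 1*41683) = -7925/(37431 - 41683) = -7925/(-4252) = -7925*(-1/4252) = 7925/4252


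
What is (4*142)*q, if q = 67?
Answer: 38056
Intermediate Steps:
(4*142)*q = (4*142)*67 = 568*67 = 38056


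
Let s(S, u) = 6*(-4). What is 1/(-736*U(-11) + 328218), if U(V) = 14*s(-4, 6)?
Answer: 1/575514 ≈ 1.7376e-6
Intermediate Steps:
s(S, u) = -24
U(V) = -336 (U(V) = 14*(-24) = -336)
1/(-736*U(-11) + 328218) = 1/(-736*(-336) + 328218) = 1/(247296 + 328218) = 1/575514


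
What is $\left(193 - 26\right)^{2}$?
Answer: $27889$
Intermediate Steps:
$\left(193 - 26\right)^{2} = 167^{2} = 27889$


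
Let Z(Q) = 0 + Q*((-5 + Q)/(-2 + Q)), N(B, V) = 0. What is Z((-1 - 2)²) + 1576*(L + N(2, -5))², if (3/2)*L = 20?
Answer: 17651524/63 ≈ 2.8018e+5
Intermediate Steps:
L = 40/3 (L = (⅔)*20 = 40/3 ≈ 13.333)
Z(Q) = Q*(-5 + Q)/(-2 + Q) (Z(Q) = 0 + Q*((-5 + Q)/(-2 + Q)) = 0 + Q*(-5 + Q)/(-2 + Q) = Q*(-5 + Q)/(-2 + Q))
Z((-1 - 2)²) + 1576*(L + N(2, -5))² = (-1 - 2)²*(-5 + (-1 - 2)²)/(-2 + (-1 - 2)²) + 1576*(40/3 + 0)² = (-3)²*(-5 + (-3)²)/(-2 + (-3)²) + 1576*(40/3)² = 9*(-5 + 9)/(-2 + 9) + 1576*(1600/9) = 9*4/7 + 2521600/9 = 9*(⅐)*4 + 2521600/9 = 36/7 + 2521600/9 = 17651524/63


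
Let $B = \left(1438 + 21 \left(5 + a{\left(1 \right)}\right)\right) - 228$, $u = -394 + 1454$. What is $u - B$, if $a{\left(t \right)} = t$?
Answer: $-276$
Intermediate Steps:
$u = 1060$
$B = 1336$ ($B = \left(1438 + 21 \left(5 + 1\right)\right) - 228 = \left(1438 + 21 \cdot 6\right) - 228 = \left(1438 + 126\right) - 228 = 1564 - 228 = 1336$)
$u - B = 1060 - 1336 = -276$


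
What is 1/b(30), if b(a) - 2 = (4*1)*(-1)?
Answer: -½ ≈ -0.50000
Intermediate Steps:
b(a) = -2 (b(a) = 2 + (4*1)*(-1) = 2 + 4*(-1) = 2 - 4 = -2)
1/b(30) = 1/(-2) = -½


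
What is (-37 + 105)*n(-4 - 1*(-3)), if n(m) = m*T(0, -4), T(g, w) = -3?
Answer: 204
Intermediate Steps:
n(m) = -3*m (n(m) = m*(-3) = -3*m)
(-37 + 105)*n(-4 - 1*(-3)) = (-37 + 105)*(-3*(-4 - 1*(-3))) = 68*(-3*(-4 + 3)) = 68*(-3*(-1)) = 68*3 = 204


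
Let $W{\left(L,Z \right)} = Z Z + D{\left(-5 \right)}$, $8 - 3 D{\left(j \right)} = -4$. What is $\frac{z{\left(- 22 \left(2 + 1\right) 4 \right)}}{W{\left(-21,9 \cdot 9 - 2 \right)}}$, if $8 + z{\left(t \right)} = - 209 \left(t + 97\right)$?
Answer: $\frac{6979}{1249} \approx 5.5877$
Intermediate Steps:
$D{\left(j \right)} = 4$ ($D{\left(j \right)} = \frac{8}{3} - - \frac{4}{3} = \frac{8}{3} + \frac{4}{3} = 4$)
$z{\left(t \right)} = -20281 - 209 t$ ($z{\left(t \right)} = -8 - 209 \left(t + 97\right) = -8 - 209 \left(97 + t\right) = -8 - \left(20273 + 209 t\right) = -20281 - 209 t$)
$W{\left(L,Z \right)} = 4 + Z^{2}$ ($W{\left(L,Z \right)} = Z Z + 4 = Z^{2} + 4 = 4 + Z^{2}$)
$\frac{z{\left(- 22 \left(2 + 1\right) 4 \right)}}{W{\left(-21,9 \cdot 9 - 2 \right)}} = \frac{-20281 - 209 \left(- 22 \left(2 + 1\right) 4\right)}{4 + \left(9 \cdot 9 - 2\right)^{2}} = \frac{-20281 - 209 \left(- 22 \cdot 3 \cdot 4\right)}{4 + \left(81 - 2\right)^{2}} = \frac{-20281 - 209 \left(\left(-22\right) 12\right)}{4 + 79^{2}} = \frac{-20281 - -55176}{4 + 6241} = \frac{-20281 + 55176}{6245} = 34895 \cdot \frac{1}{6245} = \frac{6979}{1249}$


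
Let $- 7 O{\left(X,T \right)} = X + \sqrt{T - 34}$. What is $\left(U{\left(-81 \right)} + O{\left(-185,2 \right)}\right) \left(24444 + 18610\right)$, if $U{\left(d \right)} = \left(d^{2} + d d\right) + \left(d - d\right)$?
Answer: $\frac{3962647106}{7} - \frac{172216 i \sqrt{2}}{7} \approx 5.6609 \cdot 10^{8} - 34793.0 i$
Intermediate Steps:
$O{\left(X,T \right)} = - \frac{X}{7} - \frac{\sqrt{-34 + T}}{7}$ ($O{\left(X,T \right)} = - \frac{X + \sqrt{T - 34}}{7} = - \frac{X + \sqrt{-34 + T}}{7} = - \frac{X}{7} - \frac{\sqrt{-34 + T}}{7}$)
$U{\left(d \right)} = 2 d^{2}$ ($U{\left(d \right)} = \left(d^{2} + d^{2}\right) + 0 = 2 d^{2} + 0 = 2 d^{2}$)
$\left(U{\left(-81 \right)} + O{\left(-185,2 \right)}\right) \left(24444 + 18610\right) = \left(2 \left(-81\right)^{2} - \left(- \frac{185}{7} + \frac{\sqrt{-34 + 2}}{7}\right)\right) \left(24444 + 18610\right) = \left(2 \cdot 6561 + \left(\frac{185}{7} - \frac{\sqrt{-32}}{7}\right)\right) 43054 = \left(13122 + \left(\frac{185}{7} - \frac{4 i \sqrt{2}}{7}\right)\right) 43054 = \left(\frac{92039}{7} - \frac{4 i \sqrt{2}}{7}\right) 43054 = \frac{3962647106}{7} - \frac{172216 i \sqrt{2}}{7}$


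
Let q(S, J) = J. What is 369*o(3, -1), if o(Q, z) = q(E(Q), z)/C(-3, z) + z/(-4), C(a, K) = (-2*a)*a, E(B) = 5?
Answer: 451/4 ≈ 112.75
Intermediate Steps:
C(a, K) = -2*a²
o(Q, z) = -11*z/36 (o(Q, z) = z/((-2*(-3)²)) + z/(-4) = z/((-2*9)) + z*(-¼) = z/(-18) - z/4 = z*(-1/18) - z/4 = -z/18 - z/4 = -11*z/36)
369*o(3, -1) = 369*(-11/36*(-1)) = 369*(11/36) = 451/4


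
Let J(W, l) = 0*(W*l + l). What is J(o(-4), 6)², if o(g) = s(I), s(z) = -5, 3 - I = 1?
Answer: 0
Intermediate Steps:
I = 2 (I = 3 - 1*1 = 3 - 1 = 2)
o(g) = -5
J(W, l) = 0 (J(W, l) = 0*(l + W*l) = 0)
J(o(-4), 6)² = 0² = 0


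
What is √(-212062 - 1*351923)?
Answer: 3*I*√62665 ≈ 750.99*I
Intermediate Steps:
√(-212062 - 1*351923) = √(-212062 - 351923) = √(-563985) = 3*I*√62665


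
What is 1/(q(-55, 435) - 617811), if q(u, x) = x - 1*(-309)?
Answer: -1/617067 ≈ -1.6206e-6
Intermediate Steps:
q(u, x) = 309 + x (q(u, x) = x + 309 = 309 + x)
1/(q(-55, 435) - 617811) = 1/((309 + 435) - 617811) = 1/(744 - 617811) = 1/(-617067) = -1/617067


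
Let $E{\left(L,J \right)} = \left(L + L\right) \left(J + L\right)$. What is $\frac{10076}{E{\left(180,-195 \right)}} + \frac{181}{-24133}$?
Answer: $- \frac{61035377}{32579550} \approx -1.8734$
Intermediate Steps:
$E{\left(L,J \right)} = 2 L \left(J + L\right)$
$\frac{10076}{E{\left(180,-195 \right)}} + \frac{181}{-24133} = \frac{10076}{2 \cdot 180 \left(-195 + 180\right)} + \frac{181}{-24133} = \frac{10076}{2 \cdot 180 \left(-15\right)} + 181 \left(- \frac{1}{24133}\right) = \frac{10076}{-5400} - \frac{181}{24133} = 10076 \left(- \frac{1}{5400}\right) - \frac{181}{24133} = - \frac{2519}{1350} - \frac{181}{24133} = - \frac{61035377}{32579550}$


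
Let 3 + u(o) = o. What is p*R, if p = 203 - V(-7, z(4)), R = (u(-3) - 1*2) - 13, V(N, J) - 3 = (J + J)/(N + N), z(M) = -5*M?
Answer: -4140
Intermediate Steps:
V(N, J) = 3 + J/N (V(N, J) = 3 + (J + J)/(N + N) = 3 + (2*J)/((2*N)) = 3 + (2*J)*(1/(2*N)) = 3 + J/N)
u(o) = -3 + o
R = -21 (R = ((-3 - 3) - 1*2) - 13 = (-6 - 2) - 13 = -8 - 13 = -21)
p = 1380/7 (p = 203 - (3 - 5*4/(-7)) = 203 - (3 - 20*(-1/7)) = 203 - (3 + 20/7) = 203 - 1*41/7 = 203 - 41/7 = 1380/7 ≈ 197.14)
p*R = (1380/7)*(-21) = -4140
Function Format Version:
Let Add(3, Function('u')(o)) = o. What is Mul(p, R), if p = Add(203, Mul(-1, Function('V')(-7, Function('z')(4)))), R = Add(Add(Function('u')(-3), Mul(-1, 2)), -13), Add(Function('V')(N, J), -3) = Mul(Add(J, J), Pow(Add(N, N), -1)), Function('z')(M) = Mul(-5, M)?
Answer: -4140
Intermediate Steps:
Function('V')(N, J) = Add(3, Mul(J, Pow(N, -1))) (Function('V')(N, J) = Add(3, Mul(Add(J, J), Pow(Add(N, N), -1))) = Add(3, Mul(Mul(2, J), Pow(Mul(2, N), -1))) = Add(3, Mul(Mul(2, J), Mul(Rational(1, 2), Pow(N, -1)))) = Add(3, Mul(J, Pow(N, -1))))
Function('u')(o) = Add(-3, o)
R = -21 (R = Add(Add(Add(-3, -3), Mul(-1, 2)), -13) = Add(Add(-6, -2), -13) = Add(-8, -13) = -21)
p = Rational(1380, 7) (p = Add(203, Mul(-1, Add(3, Mul(Mul(-5, 4), Pow(-7, -1))))) = Add(203, Mul(-1, Add(3, Mul(-20, Rational(-1, 7))))) = Add(203, Mul(-1, Add(3, Rational(20, 7)))) = Add(203, Mul(-1, Rational(41, 7))) = Add(203, Rational(-41, 7)) = Rational(1380, 7) ≈ 197.14)
Mul(p, R) = Mul(Rational(1380, 7), -21) = -4140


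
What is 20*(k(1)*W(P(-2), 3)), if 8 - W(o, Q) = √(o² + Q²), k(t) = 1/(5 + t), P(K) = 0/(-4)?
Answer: 50/3 ≈ 16.667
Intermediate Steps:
P(K) = 0 (P(K) = 0*(-¼) = 0)
W(o, Q) = 8 - √(Q² + o²) (W(o, Q) = 8 - √(o² + Q²) = 8 - √(Q² + o²))
20*(k(1)*W(P(-2), 3)) = 20*((8 - √(3² + 0²))/(5 + 1)) = 20*((8 - √(9 + 0))/6) = 20*((8 - √9)/6) = 20*((8 - 1*3)/6) = 20*((8 - 3)/6) = 20*((⅙)*5) = 20*(⅚) = 50/3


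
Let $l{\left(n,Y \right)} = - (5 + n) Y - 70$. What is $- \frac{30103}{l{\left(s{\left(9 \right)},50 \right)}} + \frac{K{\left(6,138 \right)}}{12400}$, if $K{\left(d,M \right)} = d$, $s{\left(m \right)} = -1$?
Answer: $\frac{18663941}{167400} \approx 111.49$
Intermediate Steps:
$l{\left(n,Y \right)} = -70 + Y \left(-5 - n\right)$ ($l{\left(n,Y \right)} = \left(-5 - n\right) Y - 70 = Y \left(-5 - n\right) - 70 = -70 + Y \left(-5 - n\right)$)
$- \frac{30103}{l{\left(s{\left(9 \right)},50 \right)}} + \frac{K{\left(6,138 \right)}}{12400} = - \frac{30103}{-70 - 250 - 50 \left(-1\right)} + \frac{6}{12400} = - \frac{30103}{-70 - 250 + 50} + 6 \cdot \frac{1}{12400} = - \frac{30103}{-270} + \frac{3}{6200} = \left(-30103\right) \left(- \frac{1}{270}\right) + \frac{3}{6200} = \frac{30103}{270} + \frac{3}{6200} = \frac{18663941}{167400}$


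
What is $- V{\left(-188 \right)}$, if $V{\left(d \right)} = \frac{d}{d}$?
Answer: $-1$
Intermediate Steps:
$V{\left(d \right)} = 1$
$- V{\left(-188 \right)} = \left(-1\right) 1 = -1$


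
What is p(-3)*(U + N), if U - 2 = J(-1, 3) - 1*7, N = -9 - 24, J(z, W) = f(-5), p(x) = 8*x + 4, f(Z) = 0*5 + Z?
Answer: 860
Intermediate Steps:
f(Z) = Z (f(Z) = 0 + Z = Z)
p(x) = 4 + 8*x
J(z, W) = -5
N = -33
U = -10 (U = 2 + (-5 - 1*7) = 2 + (-5 - 7) = 2 - 12 = -10)
p(-3)*(U + N) = (4 + 8*(-3))*(-10 - 33) = (4 - 24)*(-43) = -20*(-43) = 860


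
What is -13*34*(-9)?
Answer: 3978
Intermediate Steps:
-13*34*(-9) = -442*(-9) = 3978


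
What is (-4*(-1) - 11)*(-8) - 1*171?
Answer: -115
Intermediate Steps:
(-4*(-1) - 11)*(-8) - 1*171 = (4 - 11)*(-8) - 171 = -7*(-8) - 171 = 56 - 171 = -115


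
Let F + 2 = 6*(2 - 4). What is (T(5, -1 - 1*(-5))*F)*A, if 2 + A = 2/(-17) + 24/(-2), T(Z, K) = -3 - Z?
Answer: -26880/17 ≈ -1581.2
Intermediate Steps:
F = -14 (F = -2 + 6*(2 - 4) = -2 + 6*(-2) = -2 - 12 = -14)
A = -240/17 (A = -2 + (2/(-17) + 24/(-2)) = -2 + (2*(-1/17) + 24*(-½)) = -2 + (-2/17 - 12) = -2 - 206/17 = -240/17 ≈ -14.118)
(T(5, -1 - 1*(-5))*F)*A = ((-3 - 1*5)*(-14))*(-240/17) = ((-3 - 5)*(-14))*(-240/17) = -8*(-14)*(-240/17) = 112*(-240/17) = -26880/17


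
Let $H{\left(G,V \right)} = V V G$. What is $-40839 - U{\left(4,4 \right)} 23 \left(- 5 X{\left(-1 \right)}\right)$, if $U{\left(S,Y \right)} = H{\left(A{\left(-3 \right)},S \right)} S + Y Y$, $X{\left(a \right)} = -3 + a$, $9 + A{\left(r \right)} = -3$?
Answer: $305081$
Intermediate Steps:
$A{\left(r \right)} = -12$ ($A{\left(r \right)} = -9 - 3 = -12$)
$H{\left(G,V \right)} = G V^{2}$ ($H{\left(G,V \right)} = V^{2} G = G V^{2}$)
$U{\left(S,Y \right)} = Y^{2} - 12 S^{3}$ ($U{\left(S,Y \right)} = - 12 S^{2} S + Y Y = - 12 S^{3} + Y^{2} = Y^{2} - 12 S^{3}$)
$-40839 - U{\left(4,4 \right)} 23 \left(- 5 X{\left(-1 \right)}\right) = -40839 - \left(4^{2} - 12 \cdot 4^{3}\right) 23 \left(- 5 \left(-3 - 1\right)\right) = -40839 - \left(16 - 768\right) 23 \left(\left(-5\right) \left(-4\right)\right) = -40839 - \left(16 - 768\right) 23 \cdot 20 = -40839 - \left(-752\right) 23 \cdot 20 = -40839 - \left(-17296\right) 20 = -40839 - -345920 = -40839 + 345920 = 305081$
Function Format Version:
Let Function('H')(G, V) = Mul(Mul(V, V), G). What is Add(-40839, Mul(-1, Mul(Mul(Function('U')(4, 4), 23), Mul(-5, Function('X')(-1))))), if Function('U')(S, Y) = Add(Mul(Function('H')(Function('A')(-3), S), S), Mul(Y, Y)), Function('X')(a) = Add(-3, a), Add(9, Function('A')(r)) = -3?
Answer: 305081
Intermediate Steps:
Function('A')(r) = -12 (Function('A')(r) = Add(-9, -3) = -12)
Function('H')(G, V) = Mul(G, Pow(V, 2)) (Function('H')(G, V) = Mul(Pow(V, 2), G) = Mul(G, Pow(V, 2)))
Function('U')(S, Y) = Add(Pow(Y, 2), Mul(-12, Pow(S, 3))) (Function('U')(S, Y) = Add(Mul(Mul(-12, Pow(S, 2)), S), Mul(Y, Y)) = Add(Mul(-12, Pow(S, 3)), Pow(Y, 2)) = Add(Pow(Y, 2), Mul(-12, Pow(S, 3))))
Add(-40839, Mul(-1, Mul(Mul(Function('U')(4, 4), 23), Mul(-5, Function('X')(-1))))) = Add(-40839, Mul(-1, Mul(Mul(Add(Pow(4, 2), Mul(-12, Pow(4, 3))), 23), Mul(-5, Add(-3, -1))))) = Add(-40839, Mul(-1, Mul(Mul(Add(16, Mul(-12, 64)), 23), Mul(-5, -4)))) = Add(-40839, Mul(-1, Mul(Mul(Add(16, -768), 23), 20))) = Add(-40839, Mul(-1, Mul(Mul(-752, 23), 20))) = Add(-40839, Mul(-1, Mul(-17296, 20))) = Add(-40839, Mul(-1, -345920)) = Add(-40839, 345920) = 305081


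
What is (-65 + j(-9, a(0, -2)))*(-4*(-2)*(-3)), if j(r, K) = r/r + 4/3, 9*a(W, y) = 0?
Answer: 1504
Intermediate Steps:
a(W, y) = 0 (a(W, y) = (⅑)*0 = 0)
j(r, K) = 7/3 (j(r, K) = 1 + 4*(⅓) = 1 + 4/3 = 7/3)
(-65 + j(-9, a(0, -2)))*(-4*(-2)*(-3)) = (-65 + 7/3)*(-4*(-2)*(-3)) = -1504*(-3)/3 = -188/3*(-24) = 1504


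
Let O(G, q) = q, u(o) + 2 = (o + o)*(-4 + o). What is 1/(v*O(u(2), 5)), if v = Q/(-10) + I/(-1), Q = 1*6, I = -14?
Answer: 1/67 ≈ 0.014925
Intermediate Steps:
Q = 6
u(o) = -2 + 2*o*(-4 + o) (u(o) = -2 + (o + o)*(-4 + o) = -2 + (2*o)*(-4 + o) = -2 + 2*o*(-4 + o))
v = 67/5 (v = 6/(-10) - 14/(-1) = 6*(-⅒) - 14*(-1) = -⅗ + 14 = 67/5 ≈ 13.400)
1/(v*O(u(2), 5)) = 1/((67/5)*5) = 1/67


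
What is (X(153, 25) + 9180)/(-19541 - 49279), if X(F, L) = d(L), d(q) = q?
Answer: -1841/13764 ≈ -0.13375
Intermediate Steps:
X(F, L) = L
(X(153, 25) + 9180)/(-19541 - 49279) = (25 + 9180)/(-19541 - 49279) = 9205/(-68820) = 9205*(-1/68820) = -1841/13764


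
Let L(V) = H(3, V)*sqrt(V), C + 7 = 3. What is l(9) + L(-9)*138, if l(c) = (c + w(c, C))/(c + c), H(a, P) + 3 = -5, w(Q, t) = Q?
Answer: 1 - 3312*I ≈ 1.0 - 3312.0*I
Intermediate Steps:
C = -4 (C = -7 + 3 = -4)
H(a, P) = -8 (H(a, P) = -3 - 5 = -8)
l(c) = 1 (l(c) = (c + c)/(c + c) = (2*c)/((2*c)) = (2*c)*(1/(2*c)) = 1)
L(V) = -8*sqrt(V)
l(9) + L(-9)*138 = 1 - 24*I*138 = 1 - 3312*I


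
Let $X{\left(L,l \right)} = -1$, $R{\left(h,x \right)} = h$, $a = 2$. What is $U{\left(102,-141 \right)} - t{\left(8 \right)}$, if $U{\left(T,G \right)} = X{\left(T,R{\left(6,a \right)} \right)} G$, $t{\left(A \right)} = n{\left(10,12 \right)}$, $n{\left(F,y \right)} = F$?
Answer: $131$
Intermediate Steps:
$t{\left(A \right)} = 10$
$U{\left(T,G \right)} = - G$
$U{\left(102,-141 \right)} - t{\left(8 \right)} = \left(-1\right) \left(-141\right) - 10 = 141 - 10 = 131$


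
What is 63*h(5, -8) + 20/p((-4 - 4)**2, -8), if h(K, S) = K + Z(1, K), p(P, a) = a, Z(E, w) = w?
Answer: 1255/2 ≈ 627.50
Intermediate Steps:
h(K, S) = 2*K (h(K, S) = K + K = 2*K)
63*h(5, -8) + 20/p((-4 - 4)**2, -8) = 63*(2*5) + 20/(-8) = 63*10 + 20*(-1/8) = 630 - 5/2 = 1255/2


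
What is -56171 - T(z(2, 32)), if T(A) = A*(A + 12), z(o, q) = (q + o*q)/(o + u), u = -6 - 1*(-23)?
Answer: -20308835/361 ≈ -56257.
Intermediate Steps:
u = 17 (u = -6 + 23 = 17)
z(o, q) = (q + o*q)/(17 + o) (z(o, q) = (q + o*q)/(o + 17) = (q + o*q)/(17 + o))
T(A) = A*(12 + A)
-56171 - T(z(2, 32)) = -56171 - 32*(1 + 2)/(17 + 2)*(12 + 32*(1 + 2)/(17 + 2)) = -56171 - 32*3/19*(12 + 32*3/19) = -56171 - 32*(1/19)*3*(12 + 32*(1/19)*3) = -56171 - 96*(12 + 96/19)/19 = -56171 - 96*324/(19*19) = -56171 - 1*31104/361 = -56171 - 31104/361 = -20308835/361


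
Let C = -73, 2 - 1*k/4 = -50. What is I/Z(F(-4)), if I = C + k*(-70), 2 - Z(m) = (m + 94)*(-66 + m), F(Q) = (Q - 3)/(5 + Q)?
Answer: -14633/6353 ≈ -2.3033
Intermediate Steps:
k = 208 (k = 8 - 4*(-50) = 8 + 200 = 208)
F(Q) = (-3 + Q)/(5 + Q)
Z(m) = 2 - (-66 + m)*(94 + m) (Z(m) = 2 - (m + 94)*(-66 + m) = 2 - (94 + m)*(-66 + m) = 2 - (-66 + m)*(94 + m))
I = -14633 (I = -73 + 208*(-70) = -73 - 14560 = -14633)
I/Z(F(-4)) = -14633/(6206 - ((-3 - 4)/(5 - 4))² - 28*(-3 - 4)/(5 - 4)) = -14633/(6206 - (-7/1)² - 28*(-7)/1) = -14633/(6206 - (1*(-7))² - 28*(-7)) = -14633/(6206 - 1*(-7)² - 28*(-7)) = -14633/(6206 - 1*49 + 196) = -14633/(6206 - 49 + 196) = -14633/6353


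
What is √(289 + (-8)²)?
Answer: √353 ≈ 18.788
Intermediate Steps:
√(289 + (-8)²) = √(289 + 64) = √353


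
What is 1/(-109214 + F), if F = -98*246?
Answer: -1/133322 ≈ -7.5006e-6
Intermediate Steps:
F = -24108
1/(-109214 + F) = 1/(-109214 - 24108) = 1/(-133322) = -1/133322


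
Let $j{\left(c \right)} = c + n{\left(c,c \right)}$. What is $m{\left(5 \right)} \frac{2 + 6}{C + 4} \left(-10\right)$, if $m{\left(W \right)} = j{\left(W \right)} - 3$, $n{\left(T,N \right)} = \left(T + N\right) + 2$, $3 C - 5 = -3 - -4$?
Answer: $- \frac{560}{3} \approx -186.67$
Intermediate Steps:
$C = 2$ ($C = \frac{5}{3} + \frac{-3 - -4}{3} = \frac{5}{3} + \frac{-3 + 4}{3} = \frac{5}{3} + \frac{1}{3} \cdot 1 = \frac{5}{3} + \frac{1}{3} = 2$)
$n{\left(T,N \right)} = 2 + N + T$ ($n{\left(T,N \right)} = \left(N + T\right) + 2 = 2 + N + T$)
$j{\left(c \right)} = 2 + 3 c$ ($j{\left(c \right)} = c + \left(2 + c + c\right) = c + \left(2 + 2 c\right) = 2 + 3 c$)
$m{\left(W \right)} = -1 + 3 W$ ($m{\left(W \right)} = \left(2 + 3 W\right) - 3 = -1 + 3 W$)
$m{\left(5 \right)} \frac{2 + 6}{C + 4} \left(-10\right) = \left(-1 + 3 \cdot 5\right) \frac{2 + 6}{2 + 4} \left(-10\right) = \left(-1 + 15\right) \frac{8}{6} \left(-10\right) = 14 \cdot 8 \cdot \frac{1}{6} \left(-10\right) = 14 \cdot \frac{4}{3} \left(-10\right) = 14 \left(- \frac{40}{3}\right) = - \frac{560}{3}$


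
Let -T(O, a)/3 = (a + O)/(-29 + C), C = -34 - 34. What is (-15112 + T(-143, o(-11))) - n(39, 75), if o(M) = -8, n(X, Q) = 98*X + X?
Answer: -1840834/97 ≈ -18978.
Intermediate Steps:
C = -68
n(X, Q) = 99*X
T(O, a) = 3*O/97 + 3*a/97 (T(O, a) = -3*(a + O)/(-29 - 68) = -3*(O + a)/(-97) = -3*(O + a)*(-1)/97 = -3*(-O/97 - a/97) = 3*O/97 + 3*a/97)
(-15112 + T(-143, o(-11))) - n(39, 75) = (-15112 + ((3/97)*(-143) + (3/97)*(-8))) - 99*39 = (-15112 + (-429/97 - 24/97)) - 1*3861 = (-15112 - 453/97) - 3861 = -1466317/97 - 3861 = -1840834/97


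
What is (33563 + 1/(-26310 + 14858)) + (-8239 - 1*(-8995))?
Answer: 393021187/11452 ≈ 34319.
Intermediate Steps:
(33563 + 1/(-26310 + 14858)) + (-8239 - 1*(-8995)) = (33563 + 1/(-11452)) + (-8239 + 8995) = (33563 - 1/11452) + 756 = 384363475/11452 + 756 = 393021187/11452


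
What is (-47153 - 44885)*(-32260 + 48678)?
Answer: -1511079884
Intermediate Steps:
(-47153 - 44885)*(-32260 + 48678) = -92038*16418 = -1511079884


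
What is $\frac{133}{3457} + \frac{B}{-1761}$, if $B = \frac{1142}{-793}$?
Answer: $\frac{189678803}{4827607161} \approx 0.03929$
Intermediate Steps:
$B = - \frac{1142}{793}$ ($B = 1142 \left(- \frac{1}{793}\right) = - \frac{1142}{793} \approx -1.4401$)
$\frac{133}{3457} + \frac{B}{-1761} = \frac{133}{3457} - \frac{1142}{793 \left(-1761\right)} = 133 \cdot \frac{1}{3457} - - \frac{1142}{1396473} = \frac{133}{3457} + \frac{1142}{1396473} = \frac{189678803}{4827607161}$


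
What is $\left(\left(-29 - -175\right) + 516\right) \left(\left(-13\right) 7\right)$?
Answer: $-60242$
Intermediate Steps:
$\left(\left(-29 - -175\right) + 516\right) \left(\left(-13\right) 7\right) = \left(\left(-29 + 175\right) + 516\right) \left(-91\right) = \left(146 + 516\right) \left(-91\right) = 662 \left(-91\right) = -60242$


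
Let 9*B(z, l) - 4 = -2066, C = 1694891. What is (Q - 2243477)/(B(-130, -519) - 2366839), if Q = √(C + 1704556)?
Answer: 20191293/21303613 - 9*√3399447/21303613 ≈ 0.94701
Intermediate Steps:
B(z, l) = -2062/9 (B(z, l) = 4/9 + (⅑)*(-2066) = 4/9 - 2066/9 = -2062/9)
Q = √3399447 (Q = √(1694891 + 1704556) = √3399447 ≈ 1843.8)
(Q - 2243477)/(B(-130, -519) - 2366839) = (√3399447 - 2243477)/(-2062/9 - 2366839) = (-2243477 + √3399447)/(-21303613/9) = (-2243477 + √3399447)*(-9/21303613) = 20191293/21303613 - 9*√3399447/21303613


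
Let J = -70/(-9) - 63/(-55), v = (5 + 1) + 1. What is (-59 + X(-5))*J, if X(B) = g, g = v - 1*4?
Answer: -247352/495 ≈ -499.70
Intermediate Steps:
v = 7 (v = 6 + 1 = 7)
J = 4417/495 (J = -70*(-⅑) - 63*(-1/55) = 70/9 + 63/55 = 4417/495 ≈ 8.9232)
g = 3 (g = 7 - 1*4 = 7 - 4 = 3)
X(B) = 3
(-59 + X(-5))*J = (-59 + 3)*(4417/495) = -56*4417/495 = -247352/495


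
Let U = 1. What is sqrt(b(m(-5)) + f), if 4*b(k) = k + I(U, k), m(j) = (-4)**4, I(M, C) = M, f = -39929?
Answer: I*sqrt(159459)/2 ≈ 199.66*I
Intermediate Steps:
m(j) = 256
b(k) = 1/4 + k/4 (b(k) = (k + 1)/4 = (1 + k)/4 = 1/4 + k/4)
sqrt(b(m(-5)) + f) = sqrt((1/4 + (1/4)*256) - 39929) = sqrt((1/4 + 64) - 39929) = sqrt(257/4 - 39929) = sqrt(-159459/4) = I*sqrt(159459)/2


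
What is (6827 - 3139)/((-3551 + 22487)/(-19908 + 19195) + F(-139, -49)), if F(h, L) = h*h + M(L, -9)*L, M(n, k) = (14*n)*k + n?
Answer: -657386/50058047 ≈ -0.013132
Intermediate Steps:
M(n, k) = n + 14*k*n (M(n, k) = 14*k*n + n = n + 14*k*n)
F(h, L) = h² - 125*L² (F(h, L) = h*h + (L*(1 + 14*(-9)))*L = h² + (L*(1 - 126))*L = h² + (L*(-125))*L = h² + (-125*L)*L = h² - 125*L²)
(6827 - 3139)/((-3551 + 22487)/(-19908 + 19195) + F(-139, -49)) = (6827 - 3139)/((-3551 + 22487)/(-19908 + 19195) + ((-139)² - 125*(-49)²)) = 3688/(18936/(-713) + (19321 - 125*2401)) = 3688/(18936*(-1/713) + (19321 - 300125)) = 3688/(-18936/713 - 280804) = 3688/(-200232188/713) = 3688*(-713/200232188) = -657386/50058047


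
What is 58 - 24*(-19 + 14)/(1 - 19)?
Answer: 154/3 ≈ 51.333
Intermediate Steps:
58 - 24*(-19 + 14)/(1 - 19) = 58 - (-120)/(-18) = 58 - (-120)*(-1)/18 = 58 - 24*5/18 = 58 - 20/3 = 154/3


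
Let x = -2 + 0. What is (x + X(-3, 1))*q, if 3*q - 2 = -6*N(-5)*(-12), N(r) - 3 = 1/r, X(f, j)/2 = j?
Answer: 0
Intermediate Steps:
X(f, j) = 2*j
x = -2
N(r) = 3 + 1/r
q = 1018/15 (q = ⅔ + (-6*(3 + 1/(-5))*(-12))/3 = ⅔ + (-6*(3 - ⅕)*(-12))/3 = ⅔ + (-6*14/5*(-12))/3 = ⅔ + (-84/5*(-12))/3 = ⅔ + (⅓)*(1008/5) = ⅔ + 336/5 = 1018/15 ≈ 67.867)
(x + X(-3, 1))*q = (-2 + 2*1)*(1018/15) = (-2 + 2)*(1018/15) = 0*(1018/15) = 0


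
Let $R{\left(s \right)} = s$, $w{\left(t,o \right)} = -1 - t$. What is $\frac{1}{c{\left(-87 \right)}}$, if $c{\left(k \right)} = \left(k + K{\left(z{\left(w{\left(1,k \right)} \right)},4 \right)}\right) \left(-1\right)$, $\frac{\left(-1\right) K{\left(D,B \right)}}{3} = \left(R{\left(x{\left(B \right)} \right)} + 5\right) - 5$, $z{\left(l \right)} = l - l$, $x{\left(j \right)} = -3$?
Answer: $\frac{1}{78} \approx 0.012821$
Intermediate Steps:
$z{\left(l \right)} = 0$
$K{\left(D,B \right)} = 9$ ($K{\left(D,B \right)} = - 3 \left(\left(-3 + 5\right) - 5\right) = - 3 \left(2 - 5\right) = \left(-3\right) \left(-3\right) = 9$)
$c{\left(k \right)} = -9 - k$ ($c{\left(k \right)} = \left(k + 9\right) \left(-1\right) = \left(9 + k\right) \left(-1\right) = -9 - k$)
$\frac{1}{c{\left(-87 \right)}} = \frac{1}{-9 - -87} = \frac{1}{-9 + 87} = \frac{1}{78}$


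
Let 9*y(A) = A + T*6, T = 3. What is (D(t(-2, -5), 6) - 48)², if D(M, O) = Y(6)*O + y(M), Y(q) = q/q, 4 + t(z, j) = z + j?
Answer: 137641/81 ≈ 1699.3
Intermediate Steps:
t(z, j) = -4 + j + z (t(z, j) = -4 + (z + j) = -4 + (j + z) = -4 + j + z)
Y(q) = 1
y(A) = 2 + A/9 (y(A) = (A + 3*6)/9 = (A + 18)/9 = (18 + A)/9 = 2 + A/9)
D(M, O) = 2 + O + M/9 (D(M, O) = 1*O + (2 + M/9) = O + (2 + M/9) = 2 + O + M/9)
(D(t(-2, -5), 6) - 48)² = ((2 + 6 + (-4 - 5 - 2)/9) - 48)² = ((2 + 6 + (⅑)*(-11)) - 48)² = ((2 + 6 - 11/9) - 48)² = (61/9 - 48)² = (-371/9)² = 137641/81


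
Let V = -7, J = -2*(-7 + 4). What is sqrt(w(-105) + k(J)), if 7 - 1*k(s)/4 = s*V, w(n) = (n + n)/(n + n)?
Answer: sqrt(197) ≈ 14.036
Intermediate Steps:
J = 6 (J = -2*(-3) = 6)
w(n) = 1 (w(n) = (2*n)/((2*n)) = (2*n)*(1/(2*n)) = 1)
k(s) = 28 + 28*s (k(s) = 28 - 4*s*(-7) = 28 - (-28)*s = 28 + 28*s)
sqrt(w(-105) + k(J)) = sqrt(1 + (28 + 28*6)) = sqrt(1 + (28 + 168)) = sqrt(1 + 196) = sqrt(197)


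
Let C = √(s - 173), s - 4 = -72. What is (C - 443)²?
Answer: (443 - I*√241)² ≈ 1.9601e+5 - 13754.0*I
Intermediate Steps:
s = -68 (s = 4 - 72 = -68)
C = I*√241 (C = √(-68 - 173) = √(-241) = I*√241 ≈ 15.524*I)
(C - 443)² = (I*√241 - 443)² = (-443 + I*√241)²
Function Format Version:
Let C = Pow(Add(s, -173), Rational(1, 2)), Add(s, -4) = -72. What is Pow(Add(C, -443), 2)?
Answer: Pow(Add(443, Mul(-1, I, Pow(241, Rational(1, 2)))), 2) ≈ Add(1.9601e+5, Mul(-13754., I))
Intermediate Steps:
s = -68 (s = Add(4, -72) = -68)
C = Mul(I, Pow(241, Rational(1, 2))) (C = Pow(Add(-68, -173), Rational(1, 2)) = Pow(-241, Rational(1, 2)) = Mul(I, Pow(241, Rational(1, 2))) ≈ Mul(15.524, I))
Pow(Add(C, -443), 2) = Pow(Add(Mul(I, Pow(241, Rational(1, 2))), -443), 2) = Pow(Add(-443, Mul(I, Pow(241, Rational(1, 2)))), 2)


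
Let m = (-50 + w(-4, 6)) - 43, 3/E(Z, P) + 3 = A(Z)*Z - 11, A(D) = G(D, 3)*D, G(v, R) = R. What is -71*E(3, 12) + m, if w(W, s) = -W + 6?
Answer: -1292/13 ≈ -99.385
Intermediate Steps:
w(W, s) = 6 - W
A(D) = 3*D
E(Z, P) = 3/(-14 + 3*Z²) (E(Z, P) = 3/(-3 + ((3*Z)*Z - 11)) = 3/(-3 + (3*Z² - 11)) = 3/(-3 + (-11 + 3*Z²)) = 3/(-14 + 3*Z²))
m = -83 (m = (-50 + (6 - 1*(-4))) - 43 = (-50 + (6 + 4)) - 43 = (-50 + 10) - 43 = -40 - 43 = -83)
-71*E(3, 12) + m = -213/(-14 + 3*3²) - 83 = -213/(-14 + 3*9) - 83 = -213/(-14 + 27) - 83 = -213/13 - 83 = -1292/13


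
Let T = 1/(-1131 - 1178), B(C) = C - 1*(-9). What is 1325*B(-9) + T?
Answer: -1/2309 ≈ -0.00043309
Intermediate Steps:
B(C) = 9 + C (B(C) = C + 9 = 9 + C)
T = -1/2309 (T = 1/(-2309) = -1/2309 ≈ -0.00043309)
1325*B(-9) + T = 1325*(9 - 9) - 1/2309 = 1325*0 - 1/2309 = 0 - 1/2309 = -1/2309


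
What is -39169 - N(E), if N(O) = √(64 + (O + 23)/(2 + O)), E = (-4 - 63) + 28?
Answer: -39169 - 4*√5513/37 ≈ -39177.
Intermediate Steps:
E = -39 (E = -67 + 28 = -39)
N(O) = √(64 + (23 + O)/(2 + O))
-39169 - N(E) = -39169 - √((151 + 65*(-39))/(2 - 39)) = -39169 - √((151 - 2535)/(-37)) = -39169 - √(-1/37*(-2384)) = -39169 - √(2384/37) = -39169 - 4*√5513/37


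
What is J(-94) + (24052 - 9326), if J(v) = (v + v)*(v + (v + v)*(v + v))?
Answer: -6612274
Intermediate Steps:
J(v) = 2*v*(v + 4*v²) (J(v) = (2*v)*(v + (2*v)*(2*v)) = (2*v)*(v + 4*v²) = 2*v*(v + 4*v²))
J(-94) + (24052 - 9326) = (-94)²*(2 + 8*(-94)) + (24052 - 9326) = 8836*(2 - 752) + 14726 = 8836*(-750) + 14726 = -6627000 + 14726 = -6612274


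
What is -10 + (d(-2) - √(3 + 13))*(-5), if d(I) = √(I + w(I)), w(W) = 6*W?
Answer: 10 - 5*I*√14 ≈ 10.0 - 18.708*I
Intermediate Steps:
d(I) = √7*√I (d(I) = √(I + 6*I) = √(7*I) = √7*√I)
-10 + (d(-2) - √(3 + 13))*(-5) = -10 + (√7*√(-2) - √(3 + 13))*(-5) = -10 + (√7*(I*√2) - √16)*(-5) = -10 + (I*√14 - 1*4)*(-5) = -10 + (I*√14 - 4)*(-5) = -10 + (-4 + I*√14)*(-5) = -10 + (20 - 5*I*√14) = 10 - 5*I*√14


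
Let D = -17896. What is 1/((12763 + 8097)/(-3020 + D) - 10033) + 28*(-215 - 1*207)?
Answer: -88565599883/7495396 ≈ -11816.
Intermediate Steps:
1/((12763 + 8097)/(-3020 + D) - 10033) + 28*(-215 - 1*207) = 1/((12763 + 8097)/(-3020 - 17896) - 10033) + 28*(-215 - 1*207) = 1/(20860/(-20916) - 10033) + 28*(-215 - 207) = 1/(20860*(-1/20916) - 10033) + 28*(-422) = 1/(-745/747 - 10033) - 11816 = 1/(-7495396/747) - 11816 = -747/7495396 - 11816 = -88565599883/7495396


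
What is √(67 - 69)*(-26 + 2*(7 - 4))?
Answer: -20*I*√2 ≈ -28.284*I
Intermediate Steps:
√(67 - 69)*(-26 + 2*(7 - 4)) = √(-2)*(-26 + 2*3) = (I*√2)*(-26 + 6) = (I*√2)*(-20) = -20*I*√2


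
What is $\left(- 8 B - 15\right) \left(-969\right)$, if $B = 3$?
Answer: $37791$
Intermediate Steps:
$\left(- 8 B - 15\right) \left(-969\right) = \left(\left(-8\right) 3 - 15\right) \left(-969\right) = \left(-24 - 15\right) \left(-969\right) = \left(-39\right) \left(-969\right) = 37791$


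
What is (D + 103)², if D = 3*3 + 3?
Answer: 13225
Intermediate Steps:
D = 12 (D = 9 + 3 = 12)
(D + 103)² = (12 + 103)² = 115² = 13225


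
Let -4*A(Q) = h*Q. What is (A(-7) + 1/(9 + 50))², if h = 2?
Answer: 172225/13924 ≈ 12.369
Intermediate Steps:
A(Q) = -Q/2
(A(-7) + 1/(9 + 50))² = (-½*(-7) + 1/(9 + 50))² = (7/2 + 1/59)² = (415/118)² = 172225/13924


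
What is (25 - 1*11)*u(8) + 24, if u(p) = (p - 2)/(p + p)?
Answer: 117/4 ≈ 29.250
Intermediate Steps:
u(p) = (-2 + p)/(2*p) (u(p) = (-2 + p)/((2*p)) = (-2 + p)*(1/(2*p)) = (-2 + p)/(2*p))
(25 - 1*11)*u(8) + 24 = (25 - 1*11)*((½)*(-2 + 8)/8) + 24 = (25 - 11)*((½)*(⅛)*6) + 24 = 14*(3/8) + 24 = 21/4 + 24 = 117/4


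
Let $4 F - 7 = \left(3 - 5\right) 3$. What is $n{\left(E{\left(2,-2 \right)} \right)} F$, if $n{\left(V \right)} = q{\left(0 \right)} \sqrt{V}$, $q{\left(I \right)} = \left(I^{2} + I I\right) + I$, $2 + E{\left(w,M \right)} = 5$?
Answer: $0$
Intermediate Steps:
$E{\left(w,M \right)} = 3$ ($E{\left(w,M \right)} = -2 + 5 = 3$)
$q{\left(I \right)} = I + 2 I^{2}$ ($q{\left(I \right)} = \left(I^{2} + I^{2}\right) + I = 2 I^{2} + I = I + 2 I^{2}$)
$F = \frac{1}{4}$ ($F = \frac{7}{4} + \frac{\left(3 - 5\right) 3}{4} = \frac{7}{4} + \frac{\left(-2\right) 3}{4} = \frac{7}{4} + \frac{1}{4} \left(-6\right) = \frac{7}{4} - \frac{3}{2} = \frac{1}{4} \approx 0.25$)
$n{\left(V \right)} = 0$ ($n{\left(V \right)} = 0 \left(1 + 2 \cdot 0\right) \sqrt{V} = 0 \left(1 + 0\right) \sqrt{V} = 0 \cdot 1 \sqrt{V} = 0 \sqrt{V} = 0$)
$n{\left(E{\left(2,-2 \right)} \right)} F = 0 \cdot \frac{1}{4} = 0$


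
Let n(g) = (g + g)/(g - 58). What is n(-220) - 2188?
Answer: -303912/139 ≈ -2186.4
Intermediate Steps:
n(g) = 2*g/(-58 + g) (n(g) = (2*g)/(-58 + g) = 2*g/(-58 + g))
n(-220) - 2188 = 2*(-220)/(-58 - 220) - 2188 = 2*(-220)/(-278) - 2188 = 2*(-220)*(-1/278) - 2188 = 220/139 - 2188 = -303912/139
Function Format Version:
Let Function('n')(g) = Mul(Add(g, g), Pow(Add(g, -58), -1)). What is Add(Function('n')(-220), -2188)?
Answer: Rational(-303912, 139) ≈ -2186.4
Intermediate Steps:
Function('n')(g) = Mul(2, g, Pow(Add(-58, g), -1)) (Function('n')(g) = Mul(Mul(2, g), Pow(Add(-58, g), -1)) = Mul(2, g, Pow(Add(-58, g), -1)))
Add(Function('n')(-220), -2188) = Add(Mul(2, -220, Pow(Add(-58, -220), -1)), -2188) = Add(Mul(2, -220, Pow(-278, -1)), -2188) = Add(Mul(2, -220, Rational(-1, 278)), -2188) = Add(Rational(220, 139), -2188) = Rational(-303912, 139)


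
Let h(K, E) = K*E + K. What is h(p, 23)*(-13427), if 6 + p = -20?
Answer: 8378448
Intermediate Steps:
p = -26 (p = -6 - 20 = -26)
h(K, E) = K + E*K (h(K, E) = E*K + K = K + E*K)
h(p, 23)*(-13427) = -26*(1 + 23)*(-13427) = -26*24*(-13427) = -624*(-13427) = 8378448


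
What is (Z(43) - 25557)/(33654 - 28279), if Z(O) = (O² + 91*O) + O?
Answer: -19752/5375 ≈ -3.6748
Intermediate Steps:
Z(O) = O² + 92*O
(Z(43) - 25557)/(33654 - 28279) = (43*(92 + 43) - 25557)/(33654 - 28279) = (43*135 - 25557)/5375 = (5805 - 25557)*(1/5375) = -19752*1/5375 = -19752/5375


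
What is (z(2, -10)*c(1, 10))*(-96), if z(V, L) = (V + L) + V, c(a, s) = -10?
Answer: -5760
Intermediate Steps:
z(V, L) = L + 2*V (z(V, L) = (L + V) + V = L + 2*V)
(z(2, -10)*c(1, 10))*(-96) = ((-10 + 2*2)*(-10))*(-96) = ((-10 + 4)*(-10))*(-96) = -6*(-10)*(-96) = 60*(-96) = -5760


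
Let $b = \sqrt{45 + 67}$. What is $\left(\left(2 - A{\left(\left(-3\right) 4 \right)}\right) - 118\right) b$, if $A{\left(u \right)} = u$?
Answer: $- 416 \sqrt{7} \approx -1100.6$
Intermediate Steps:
$b = 4 \sqrt{7}$ ($b = \sqrt{112} = 4 \sqrt{7} \approx 10.583$)
$\left(\left(2 - A{\left(\left(-3\right) 4 \right)}\right) - 118\right) b = \left(\left(2 - \left(-3\right) 4\right) - 118\right) 4 \sqrt{7} = \left(\left(2 - -12\right) - 118\right) 4 \sqrt{7} = \left(\left(2 + 12\right) - 118\right) 4 \sqrt{7} = \left(14 - 118\right) 4 \sqrt{7} = - 104 \cdot 4 \sqrt{7} = - 416 \sqrt{7}$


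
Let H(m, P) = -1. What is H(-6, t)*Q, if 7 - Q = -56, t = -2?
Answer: -63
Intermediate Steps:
Q = 63 (Q = 7 - 1*(-56) = 7 + 56 = 63)
H(-6, t)*Q = -1*63 = -63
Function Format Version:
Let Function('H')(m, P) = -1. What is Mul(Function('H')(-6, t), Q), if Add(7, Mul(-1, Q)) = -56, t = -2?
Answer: -63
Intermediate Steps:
Q = 63 (Q = Add(7, Mul(-1, -56)) = Add(7, 56) = 63)
Mul(Function('H')(-6, t), Q) = Mul(-1, 63) = -63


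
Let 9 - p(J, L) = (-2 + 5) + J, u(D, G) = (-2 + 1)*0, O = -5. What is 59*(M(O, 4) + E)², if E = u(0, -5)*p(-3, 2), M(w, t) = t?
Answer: 944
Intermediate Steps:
u(D, G) = 0 (u(D, G) = -1*0 = 0)
p(J, L) = 6 - J (p(J, L) = 9 - ((-2 + 5) + J) = 9 - (3 + J) = 9 + (-3 - J) = 6 - J)
E = 0 (E = 0*(6 - 1*(-3)) = 0*(6 + 3) = 0*9 = 0)
59*(M(O, 4) + E)² = 59*(4 + 0)² = 59*4² = 59*16 = 944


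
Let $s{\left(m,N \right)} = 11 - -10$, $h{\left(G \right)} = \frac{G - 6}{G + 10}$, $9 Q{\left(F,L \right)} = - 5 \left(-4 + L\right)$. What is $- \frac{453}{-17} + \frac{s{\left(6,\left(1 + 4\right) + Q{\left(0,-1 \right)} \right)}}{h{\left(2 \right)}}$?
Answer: $- \frac{618}{17} \approx -36.353$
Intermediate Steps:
$Q{\left(F,L \right)} = \frac{20}{9} - \frac{5 L}{9}$ ($Q{\left(F,L \right)} = \frac{\left(-5\right) \left(-4 + L\right)}{9} = \frac{20 - 5 L}{9} = \frac{20}{9} - \frac{5 L}{9}$)
$h{\left(G \right)} = \frac{-6 + G}{10 + G}$
$s{\left(m,N \right)} = 21$ ($s{\left(m,N \right)} = 11 + 10 = 21$)
$- \frac{453}{-17} + \frac{s{\left(6,\left(1 + 4\right) + Q{\left(0,-1 \right)} \right)}}{h{\left(2 \right)}} = - \frac{453}{-17} + \frac{21}{\frac{1}{10 + 2} \left(-6 + 2\right)} = \left(-453\right) \left(- \frac{1}{17}\right) + \frac{21}{\frac{1}{12} \left(-4\right)} = \frac{453}{17} + \frac{21}{\frac{1}{12} \left(-4\right)} = \frac{453}{17} + \frac{21}{- \frac{1}{3}} = \frac{453}{17} + 21 \left(-3\right) = \frac{453}{17} - 63 = - \frac{618}{17}$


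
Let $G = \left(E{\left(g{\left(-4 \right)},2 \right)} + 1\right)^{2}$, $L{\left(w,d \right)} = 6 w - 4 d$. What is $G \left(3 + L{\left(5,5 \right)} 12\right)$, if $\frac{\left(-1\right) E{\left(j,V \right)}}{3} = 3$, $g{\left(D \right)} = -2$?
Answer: $7872$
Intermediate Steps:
$L{\left(w,d \right)} = - 4 d + 6 w$
$E{\left(j,V \right)} = -9$ ($E{\left(j,V \right)} = \left(-3\right) 3 = -9$)
$G = 64$ ($G = \left(-9 + 1\right)^{2} = \left(-8\right)^{2} = 64$)
$G \left(3 + L{\left(5,5 \right)} 12\right) = 64 \left(3 + \left(\left(-4\right) 5 + 6 \cdot 5\right) 12\right) = 64 \left(3 + \left(-20 + 30\right) 12\right) = 64 \left(3 + 10 \cdot 12\right) = 64 \left(3 + 120\right) = 64 \cdot 123 = 7872$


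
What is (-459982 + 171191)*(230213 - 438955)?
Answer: 60282810922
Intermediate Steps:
(-459982 + 171191)*(230213 - 438955) = -288791*(-208742) = 60282810922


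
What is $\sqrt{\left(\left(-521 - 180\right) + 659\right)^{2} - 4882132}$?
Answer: $4 i \sqrt{305023} \approx 2209.2 i$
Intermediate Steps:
$\sqrt{\left(\left(-521 - 180\right) + 659\right)^{2} - 4882132} = \sqrt{\left(-701 + 659\right)^{2} - 4882132} = \sqrt{\left(-42\right)^{2} - 4882132} = \sqrt{1764 - 4882132} = \sqrt{-4880368} = 4 i \sqrt{305023}$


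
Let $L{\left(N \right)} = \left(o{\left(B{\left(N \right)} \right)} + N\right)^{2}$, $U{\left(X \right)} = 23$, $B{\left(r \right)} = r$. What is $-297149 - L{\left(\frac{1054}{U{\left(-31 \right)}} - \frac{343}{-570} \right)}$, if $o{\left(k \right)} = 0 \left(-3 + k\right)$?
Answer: $- \frac{51442100594461}{171872100} \approx -2.993 \cdot 10^{5}$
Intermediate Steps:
$o{\left(k \right)} = 0$
$L{\left(N \right)} = N^{2}$ ($L{\left(N \right)} = \left(0 + N\right)^{2} = N^{2}$)
$-297149 - L{\left(\frac{1054}{U{\left(-31 \right)}} - \frac{343}{-570} \right)} = -297149 - \left(\frac{1054}{23} - \frac{343}{-570}\right)^{2} = -297149 - \left(1054 \cdot \frac{1}{23} - - \frac{343}{570}\right)^{2} = -297149 - \left(\frac{1054}{23} + \frac{343}{570}\right)^{2} = -297149 - \left(\frac{608669}{13110}\right)^{2} = -297149 - \frac{370477951561}{171872100} = - \frac{51442100594461}{171872100}$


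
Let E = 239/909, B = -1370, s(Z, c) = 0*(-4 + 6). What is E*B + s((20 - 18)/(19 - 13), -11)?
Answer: -327430/909 ≈ -360.21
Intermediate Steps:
s(Z, c) = 0 (s(Z, c) = 0*2 = 0)
E = 239/909 (E = 239*(1/909) = 239/909 ≈ 0.26293)
E*B + s((20 - 18)/(19 - 13), -11) = (239/909)*(-1370) + 0 = -327430/909 + 0 = -327430/909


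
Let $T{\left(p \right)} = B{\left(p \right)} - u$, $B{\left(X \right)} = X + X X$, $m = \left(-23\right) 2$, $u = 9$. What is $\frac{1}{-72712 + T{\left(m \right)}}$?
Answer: $- \frac{1}{70651} \approx -1.4154 \cdot 10^{-5}$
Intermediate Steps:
$m = -46$
$B{\left(X \right)} = X + X^{2}$
$T{\left(p \right)} = -9 + p \left(1 + p\right)$ ($T{\left(p \right)} = p \left(1 + p\right) - 9 = -9 + p \left(1 + p\right)$)
$\frac{1}{-72712 + T{\left(m \right)}} = \frac{1}{-72712 - \left(9 + 46 \left(1 - 46\right)\right)} = \frac{1}{-72712 - -2061} = \frac{1}{-72712 + \left(-9 + 2070\right)} = \frac{1}{-72712 + 2061} = \frac{1}{-70651} = - \frac{1}{70651}$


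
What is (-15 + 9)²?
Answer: 36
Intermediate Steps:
(-15 + 9)² = (-6)² = 36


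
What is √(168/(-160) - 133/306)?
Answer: I*√386155/510 ≈ 1.2185*I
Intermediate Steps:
√(168/(-160) - 133/306) = √(168*(-1/160) - 133*1/306) = √(-21/20 - 133/306) = √(-4543/3060) = I*√386155/510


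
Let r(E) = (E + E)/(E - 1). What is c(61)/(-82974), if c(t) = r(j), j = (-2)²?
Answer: -4/124461 ≈ -3.2139e-5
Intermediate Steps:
j = 4
r(E) = 2*E/(-1 + E) (r(E) = (2*E)/(-1 + E) = 2*E/(-1 + E))
c(t) = 8/3 (c(t) = 2*4/(-1 + 4) = 2*4/3 = 2*4*(⅓) = 8/3)
c(61)/(-82974) = (8/3)/(-82974) = (8/3)*(-1/82974) = -4/124461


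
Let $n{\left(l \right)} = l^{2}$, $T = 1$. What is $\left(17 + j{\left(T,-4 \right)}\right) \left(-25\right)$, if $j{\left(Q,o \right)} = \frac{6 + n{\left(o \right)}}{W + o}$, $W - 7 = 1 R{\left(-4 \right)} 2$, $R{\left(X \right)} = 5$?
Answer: $- \frac{6075}{13} \approx -467.31$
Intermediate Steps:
$W = 17$ ($W = 7 + 1 \cdot 5 \cdot 2 = 7 + 5 \cdot 2 = 7 + 10 = 17$)
$j{\left(Q,o \right)} = \frac{6 + o^{2}}{17 + o}$
$\left(17 + j{\left(T,-4 \right)}\right) \left(-25\right) = \left(17 + \frac{6 + \left(-4\right)^{2}}{17 - 4}\right) \left(-25\right) = \left(17 + \frac{6 + 16}{13}\right) \left(-25\right) = \left(17 + \frac{1}{13} \cdot 22\right) \left(-25\right) = \left(17 + \frac{22}{13}\right) \left(-25\right) = \frac{243}{13} \left(-25\right) = - \frac{6075}{13}$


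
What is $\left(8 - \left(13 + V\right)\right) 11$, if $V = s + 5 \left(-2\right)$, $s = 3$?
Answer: $22$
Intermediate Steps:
$V = -7$ ($V = 3 + 5 \left(-2\right) = 3 - 10 = -7$)
$\left(8 - \left(13 + V\right)\right) 11 = \left(8 - 6\right) 11 = 2 \cdot 11 = 22$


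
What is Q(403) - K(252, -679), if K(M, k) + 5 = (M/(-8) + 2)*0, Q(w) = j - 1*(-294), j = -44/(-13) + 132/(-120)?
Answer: 39167/130 ≈ 301.28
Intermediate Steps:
j = 297/130 (j = -44*(-1/13) + 132*(-1/120) = 44/13 - 11/10 = 297/130 ≈ 2.2846)
Q(w) = 38517/130 (Q(w) = 297/130 - 1*(-294) = 297/130 + 294 = 38517/130)
K(M, k) = -5 (K(M, k) = -5 + (M/(-8) + 2)*0 = -5 + (M*(-⅛) + 2)*0 = -5 + (-M/8 + 2)*0 = -5 + (2 - M/8)*0 = -5 + 0 = -5)
Q(403) - K(252, -679) = 38517/130 - 1*(-5) = 38517/130 + 5 = 39167/130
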